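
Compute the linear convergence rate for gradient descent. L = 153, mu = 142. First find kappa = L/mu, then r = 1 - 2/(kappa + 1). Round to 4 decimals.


Step 1: Compute the condition number.
kappa = L/mu = 153/142 = 1.0775
Step 2: Compute the convergence rate.
r = 1 - 2/(kappa + 1) = 1 - 2*mu/(L + mu) = (L - mu)/(L + mu) = 11/295 = 0.0373


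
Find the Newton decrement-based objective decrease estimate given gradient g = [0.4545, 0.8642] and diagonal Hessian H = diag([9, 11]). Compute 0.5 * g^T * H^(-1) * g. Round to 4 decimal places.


Step 1: H is diagonal, so H^(-1) * g = [0.0505, 0.0786].
Step 2: g^T H^(-1) g = sum_i g_i^2 / H_ii
  = (0.4545)^2/9 + (0.8642)^2/11
  = 0.023 + 0.0679 = 0.0908
Step 3: Objective decrease = 0.5 * g^T H^(-1) g = 0.0454


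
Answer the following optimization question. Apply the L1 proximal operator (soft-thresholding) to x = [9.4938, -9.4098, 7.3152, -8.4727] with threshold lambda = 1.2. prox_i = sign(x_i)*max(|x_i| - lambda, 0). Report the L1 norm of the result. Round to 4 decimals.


Soft-thresholding with lambda = 1.2:
prox(9.4938) = sign(9.4938)*max(|9.4938| - 1.2, 0) = 8.2938
prox(-9.4098) = sign(-9.4098)*max(|-9.4098| - 1.2, 0) = -8.2098
prox(7.3152) = sign(7.3152)*max(|7.3152| - 1.2, 0) = 6.1152
prox(-8.4727) = sign(-8.4727)*max(|-8.4727| - 1.2, 0) = -7.2727
prox(x) = [8.2938, -8.2098, 6.1152, -7.2727]
||prox(x)||_1 = 8.2938 + 8.2098 + 6.1152 + 7.2727 = 29.8915


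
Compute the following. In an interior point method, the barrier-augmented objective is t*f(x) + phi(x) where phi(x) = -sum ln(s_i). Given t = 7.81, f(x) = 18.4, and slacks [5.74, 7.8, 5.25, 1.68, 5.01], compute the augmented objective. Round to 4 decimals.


Step 1: Compute log-barrier.
ln values: [1.7475, 2.0541, 1.6582, 0.5188, 1.6114]
phi = -(1.7475 + 2.0541 + 1.6582 + 0.5188 + 1.6114) = -7.59
Step 2: Compute augmented objective.
t*f(x) = 7.81*18.4 = 143.704
Total = 143.704 - 7.59 = 136.114


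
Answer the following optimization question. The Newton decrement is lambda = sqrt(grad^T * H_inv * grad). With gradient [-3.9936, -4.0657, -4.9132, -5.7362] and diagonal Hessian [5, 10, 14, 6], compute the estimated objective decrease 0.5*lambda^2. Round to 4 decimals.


Step 1: H is diagonal, so H^(-1) * g = [-0.7987, -0.4066, -0.3509, -0.956].
Step 2: g^T H^(-1) g = sum_i g_i^2 / H_ii
  = (-3.9936)^2/5 + (-4.0657)^2/10 + (-4.9132)^2/14 + (-5.7362)^2/6
  = 3.1898 + 1.653 + 1.7243 + 5.484 = 12.051
Step 3: Objective decrease = 0.5 * g^T H^(-1) g = 6.0255


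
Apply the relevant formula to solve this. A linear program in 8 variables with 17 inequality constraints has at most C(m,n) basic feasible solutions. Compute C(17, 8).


Each vertex corresponds to some choice of n active constraints out of m, so the number of vertices is at most C(m, n) = m! / (n!(m-n)!).
m = 17, n = 8
Numerator: 17 * 16 * 15 * 14 * 13 * 12 * 11 * 10
Denominator: 8! = 40320
C(17, 8) = 24310


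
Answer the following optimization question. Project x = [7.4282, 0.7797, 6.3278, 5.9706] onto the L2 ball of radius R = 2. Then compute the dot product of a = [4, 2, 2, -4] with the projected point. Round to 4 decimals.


Step 1: Compute ||x|| (intermediates to 6 decimals).
||x|| = sqrt(7.4282^2 + 0.7797^2 + 6.3278^2 + 5.9706^2) = 11.466264
Step 2: Project.
Since ||x|| > R, scale = R/||x|| = 2/11.466264 = 0.174425, proj(x) = scale * x
proj(x) = [1.295664, 0.135999, 1.103727, 1.041422]
Step 3: Dot product.
a^T * proj(x) = 4*1.295664 + 2*0.135999 + 2*1.103727 - 4*1.041422 = 3.4964


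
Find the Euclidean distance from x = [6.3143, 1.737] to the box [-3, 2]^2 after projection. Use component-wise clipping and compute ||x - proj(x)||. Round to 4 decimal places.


Project each component onto [-3, 2].
clip(6.3143) = 2.0, clip(1.737) = 1.737
Projection = [2.0, 1.737]
Squared diffs: [18.6132, 0.0]
Distance = sqrt(18.6132) = 4.3143


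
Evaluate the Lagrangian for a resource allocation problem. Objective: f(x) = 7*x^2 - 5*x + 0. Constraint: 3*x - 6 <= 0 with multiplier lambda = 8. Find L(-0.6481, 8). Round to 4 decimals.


Step 1: Evaluate f(x).
f(-0.6481) = 7*(-0.6481)^2 - 5*(-0.6481) + 0 = 6.1807
Step 2: Evaluate g(x).
g(-0.6481) = 3*-0.6481 - 6 = -7.9443
Step 3: Compute Lagrangian.
L = 6.1807 + 8*-7.9443 = -57.3737


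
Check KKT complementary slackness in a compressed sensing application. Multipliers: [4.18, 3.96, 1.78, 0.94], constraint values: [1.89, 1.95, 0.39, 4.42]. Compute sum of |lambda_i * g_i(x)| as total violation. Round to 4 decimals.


KKT complementary slackness check:
lambda_1 * g_1 = 4.18 * 1.89 = 7.9002
lambda_2 * g_2 = 3.96 * 1.95 = 7.722
lambda_3 * g_3 = 1.78 * 0.39 = 0.6942
lambda_4 * g_4 = 0.94 * 4.42 = 4.1548
Total violation = 7.9002 + 7.722 + 0.6942 + 4.1548 = 20.4712


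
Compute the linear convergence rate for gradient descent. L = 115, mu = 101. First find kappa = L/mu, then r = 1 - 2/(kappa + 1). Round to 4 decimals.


Step 1: Compute the condition number.
kappa = L/mu = 115/101 = 1.1386
Step 2: Compute the convergence rate.
r = 1 - 2/(kappa + 1) = 1 - 2*mu/(L + mu) = (L - mu)/(L + mu) = 14/216 = 0.0648


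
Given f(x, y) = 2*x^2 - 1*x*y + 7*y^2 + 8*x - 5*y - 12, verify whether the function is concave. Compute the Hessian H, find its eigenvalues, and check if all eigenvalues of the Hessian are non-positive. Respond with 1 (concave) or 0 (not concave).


The Hessian of f(x,y) = 2*x^2 - 1*x*y + 7*y^2 + 8*x - 5*y - 12 is:
H = [[4, -1], [-1, 14]]
Trace = 4 + 14 = 18
Determinant = 4*14 - (-1)^2 = 55
Discriminant = (18)^2 - 4*55 = 104.0
Eigenvalues: lambda_1 = 3.901, lambda_2 = 14.099
The function is not concave.

0


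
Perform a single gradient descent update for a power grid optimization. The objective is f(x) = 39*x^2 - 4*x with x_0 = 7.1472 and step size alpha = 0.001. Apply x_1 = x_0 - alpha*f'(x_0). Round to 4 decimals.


We compute the gradient at x_0 and apply the update.
f'(x) = 78*x - 4
f'(7.1472) = 78*7.1472 - 4 = 553.4816
x_1 = 7.1472 - 0.001*553.4816 = 6.5937


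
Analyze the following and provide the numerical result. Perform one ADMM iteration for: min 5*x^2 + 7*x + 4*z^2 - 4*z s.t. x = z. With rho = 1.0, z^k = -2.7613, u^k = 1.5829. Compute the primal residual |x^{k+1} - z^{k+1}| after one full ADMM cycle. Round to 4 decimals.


ADMM iteration with rho = 1.0, z^k = -2.7613, u^k = 1.5829
Step 1: x-update.
Minimize 5*x^2 + 7*x + (1.0/2)*(x + 2.7613 + 1.5829)^2
FOC: (2*5 + 1.0)*x = -7 + 1.0*(-2.7613 - 1.5829)
x^{k+1} = -1.0313
Step 2: z-update.
Minimize 4*z^2 - 4*z + (1.0/2)*(-1.0313 - z + 1.5829)^2
FOC: (2*4 + 1.0)*z = 4 + 1.0*(-1.0313 + 1.5829)
z^{k+1} = 0.5057
Step 3: u-update.
u^{k+1} = 1.5829 - 1.0313 - 0.5057 = 0.0459
Step 4: Primal residual = |-1.0313 - 0.5057| = 1.537


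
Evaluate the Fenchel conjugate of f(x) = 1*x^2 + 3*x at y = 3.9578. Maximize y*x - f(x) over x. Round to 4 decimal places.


f*(y) = sup_x {y*x - a*x^2 - b*x} = sup_x {(y-b)*x - a*x^2}
FOC: (y - b) - 2a*x = 0 => x* = (y - b)/(2a)
x* = (3.9578 - 3)/(2*1) = 0.4789
f*(3.9578) = (y-b)^2/(4a) = (3.9578 - 3)^2/(4*1)
= 0.9174/4 = 0.2293


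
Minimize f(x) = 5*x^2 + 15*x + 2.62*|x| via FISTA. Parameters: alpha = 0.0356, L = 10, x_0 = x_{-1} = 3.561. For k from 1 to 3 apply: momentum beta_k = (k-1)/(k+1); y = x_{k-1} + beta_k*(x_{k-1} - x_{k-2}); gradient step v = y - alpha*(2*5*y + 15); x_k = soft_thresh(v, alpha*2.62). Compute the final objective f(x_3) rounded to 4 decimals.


FISTA on f(x) = 5*x^2 + 15*x + 2.62*|x|
L = 10, alpha = 0.0356
Iteration 1: beta = 0.0, y = 3.561 + 0.0*(3.561 - 3.561) = 3.561
  grad(y) = 50.61, v = y - alpha*grad = 1.7593
  prox(v) = soft_thresh(1.7593, 0.0933) = 1.666
Iteration 2: beta = 0.3333, y = 1.666 + 0.3333*(1.666 - 3.561) = 1.0343
  grad(y) = 25.3435, v = y - alpha*grad = 0.1321
  prox(v) = soft_thresh(0.1321, 0.0933) = 0.0388
Iteration 3: beta = 0.5, y = 0.0388 + 0.5*(0.0388 - 1.666) = -0.7747
  grad(y) = 7.2527, v = y - alpha*grad = -1.0329
  prox(v) = soft_thresh(-1.0329, 0.0933) = -0.9397
f(x_3) = 5*(-0.9397)^2 + 15*(-0.9397) + 2.62*|-0.9397| = -7.2182


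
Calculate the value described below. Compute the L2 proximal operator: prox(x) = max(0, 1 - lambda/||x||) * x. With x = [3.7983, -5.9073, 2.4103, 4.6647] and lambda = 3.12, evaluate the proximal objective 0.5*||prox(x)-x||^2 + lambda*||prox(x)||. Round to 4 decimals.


Step 1: Compute ||x||.
||x|| = 8.7688
Step 2: Compute scaling factor.
scale = max(0, 1 - 3.12/8.7688) = 0.6442
Step 3: prox(x) = [2.4468, -3.8054, 1.5527, 3.005]
||prox(x)|| = 5.6488
Step 4: Proximal objective.
0.5*||prox-x||^2 = 4.8672
lambda*||prox|| = 17.6243
Total = 22.4915


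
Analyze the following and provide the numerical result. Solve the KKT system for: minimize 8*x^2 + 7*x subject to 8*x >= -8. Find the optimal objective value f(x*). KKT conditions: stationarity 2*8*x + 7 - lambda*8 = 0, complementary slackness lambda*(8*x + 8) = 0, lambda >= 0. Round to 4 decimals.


Step 1: Try lambda = 0 (constraint inactive).
Stationarity: 2*8*x + 7 = 0
x* = -7/(2*8) = -0.4375
Check constraint: 8*-0.4375 = -3.5 >= -8 -- satisfied.
Step 2: Compute optimal value.
f(x*) = 8*(-0.4375)^2 + 7*(-0.4375) = -1.5313


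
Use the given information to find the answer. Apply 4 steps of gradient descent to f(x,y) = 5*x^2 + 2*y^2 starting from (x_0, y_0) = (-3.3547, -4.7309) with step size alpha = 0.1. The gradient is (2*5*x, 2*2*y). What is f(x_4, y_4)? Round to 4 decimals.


Gradient descent on f(x,y) = 5*x^2 + 2*y^2.
Starting point: (-3.3547, -4.7309), alpha = 0.1
Step 1: grad_x = 2*5*-3.3547 = -33.547, grad_y = 2*2*-4.7309 = -18.9236
  x_1 = -3.3547 - 0.1*-33.547 = 0.0
  y_1 = -4.7309 - 0.1*-18.9236 = -2.8385
Step 2: grad_x = 2*5*0.0 = 0.0, grad_y = 2*2*-2.8385 = -11.3542
  x_2 = 0.0 - 0.1*0.0 = 0.0
  y_2 = -2.8385 - 0.1*-11.3542 = -1.7031
Step 3: grad_x = 2*5*0.0 = 0.0, grad_y = 2*2*-1.7031 = -6.8125
  x_3 = 0.0 - 0.1*0.0 = 0.0
  y_3 = -1.7031 - 0.1*-6.8125 = -1.0219
Step 4: grad_x = 2*5*0.0 = 0.0, grad_y = 2*2*-1.0219 = -4.0875
  x_4 = 0.0 - 0.1*0.0 = 0.0
  y_4 = -1.0219 - 0.1*-4.0875 = -0.6131
f(0.0, -0.6131) = 5*0.0^2 + 2*(-0.6131)^2 = 0.7518


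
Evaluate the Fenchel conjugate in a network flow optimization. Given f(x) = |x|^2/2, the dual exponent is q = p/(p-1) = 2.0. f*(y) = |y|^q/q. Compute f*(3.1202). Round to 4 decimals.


The conjugate exponent q satisfies 1/p + 1/q = 1.
p = 2, so q = 2/(2 - 1) = 2.0
|y|^q = 3.1202^2.0 = 9.7356
f*(3.1202) = 9.7356 / 2.0 = 4.8678


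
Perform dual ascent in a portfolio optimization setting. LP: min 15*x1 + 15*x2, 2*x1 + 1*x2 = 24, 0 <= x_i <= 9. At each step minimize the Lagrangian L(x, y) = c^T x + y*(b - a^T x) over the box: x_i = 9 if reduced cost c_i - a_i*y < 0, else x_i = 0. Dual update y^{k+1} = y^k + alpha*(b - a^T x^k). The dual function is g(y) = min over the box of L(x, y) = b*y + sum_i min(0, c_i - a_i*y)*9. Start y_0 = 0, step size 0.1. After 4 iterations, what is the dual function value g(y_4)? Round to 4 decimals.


Dual ascent for LP: min 15*x1 + 15*x2, 2*x1 + 1*x2 = 24, 0 <= x_i <= 9
Step 1: y^k = 0.0, reduced costs: (15.0, 15.0)
  x^k = (0.0, 0.0), subgradient = b - a^T x = 24.0
  y^{k+1} = 0.0 + 0.1*24.0 = 2.4
Step 2: y^k = 2.4, reduced costs: (10.2, 12.6)
  x^k = (0.0, 0.0), subgradient = b - a^T x = 24.0
  y^{k+1} = 2.4 + 0.1*24.0 = 4.8
Step 3: y^k = 4.8, reduced costs: (5.4, 10.2)
  x^k = (0.0, 0.0), subgradient = b - a^T x = 24.0
  y^{k+1} = 4.8 + 0.1*24.0 = 7.2
Step 4: y^k = 7.2, reduced costs: (0.6, 7.8)
  x^k = (0.0, 0.0), subgradient = b - a^T x = 24.0
  y^{k+1} = 7.2 + 0.1*24.0 = 9.6
Dual objective at y_4 = 9.6: reduced costs (-4.2, 5.4), box minimizer x = (9.0, 0.0)
g(y_4) = b*y + (c1 - a1*y)*x1 + (c2 - a2*y)*x2 = 24*9.6 + (-4.2)*9.0 + 5.4*0.0 = 230.4 - 37.8 + 0.0 = 192.6


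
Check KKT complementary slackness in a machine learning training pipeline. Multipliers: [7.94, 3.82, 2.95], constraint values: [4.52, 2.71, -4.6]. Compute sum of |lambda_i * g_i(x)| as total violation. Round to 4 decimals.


KKT complementary slackness check:
lambda_1 * g_1 = 7.94 * 4.52 = 35.8888
lambda_2 * g_2 = 3.82 * 2.71 = 10.3522
lambda_3 * g_3 = 2.95 * -4.6 = -13.57
Total violation = 35.8888 + 10.3522 + 13.57 = 59.811


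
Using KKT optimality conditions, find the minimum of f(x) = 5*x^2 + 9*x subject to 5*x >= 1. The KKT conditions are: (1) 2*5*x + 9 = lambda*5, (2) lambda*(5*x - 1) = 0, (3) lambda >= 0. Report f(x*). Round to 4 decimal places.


Step 1: Try lambda = 0 (constraint inactive).
x_unc = -9/(2*5) = -0.9
Check: 5*-0.9 = -4.5 < 1 -- violated!
Step 2: Constraint must be active: 5*x = 1
x* = 1/5 = 0.2
lambda = (2*5*0.2 + 9)/5 = 2.2
Step 3: Compute optimal value.
f(x*) = 5*0.2^2 + 9*0.2 = 2.0


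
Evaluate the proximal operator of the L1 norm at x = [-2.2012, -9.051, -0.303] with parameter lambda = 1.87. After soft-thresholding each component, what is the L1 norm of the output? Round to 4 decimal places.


Soft-thresholding with lambda = 1.87:
prox(-2.2012) = sign(-2.2012)*max(|-2.2012| - 1.87, 0) = -0.3312
prox(-9.051) = sign(-9.051)*max(|-9.051| - 1.87, 0) = -7.181
prox(-0.303) = sign(-0.303)*max(|-0.303| - 1.87, 0) = 0.0
prox(x) = [-0.3312, -7.181, 0.0]
||prox(x)||_1 = 0.3312 + 7.181 + 0.0 = 7.5122


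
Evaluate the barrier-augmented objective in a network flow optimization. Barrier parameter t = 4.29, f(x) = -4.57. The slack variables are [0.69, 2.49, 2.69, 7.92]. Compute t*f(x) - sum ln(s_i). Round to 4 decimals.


Step 1: Compute log-barrier.
ln values: [-0.3711, 0.9123, 0.9895, 2.0694]
phi = -(-0.3711 + 0.9123 + 0.9895 + 2.0694) = -3.6002
Step 2: Compute augmented objective.
t*f(x) = 4.29*-4.57 = -19.6053
Total = -19.6053 - 3.6002 = -23.2055


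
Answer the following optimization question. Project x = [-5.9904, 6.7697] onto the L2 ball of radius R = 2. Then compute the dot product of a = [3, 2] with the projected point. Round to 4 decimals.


Step 1: Compute ||x|| (intermediates to 6 decimals).
||x|| = sqrt((-5.9904)^2 + 6.7697^2) = 9.039565
Step 2: Project.
Since ||x|| > R, scale = R/||x|| = 2/9.039565 = 0.22125, proj(x) = scale * x
proj(x) = [-1.325376, 1.497796]
Step 3: Dot product.
a^T * proj(x) = 3*(-1.325376) + 2*1.497796 = -0.9805


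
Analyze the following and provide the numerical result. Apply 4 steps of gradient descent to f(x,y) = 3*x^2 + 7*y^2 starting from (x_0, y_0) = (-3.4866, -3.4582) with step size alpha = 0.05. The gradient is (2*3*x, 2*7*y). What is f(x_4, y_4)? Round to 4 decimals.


Gradient descent on f(x,y) = 3*x^2 + 7*y^2.
Starting point: (-3.4866, -3.4582), alpha = 0.05
Step 1: grad_x = 2*3*-3.4866 = -20.9196, grad_y = 2*7*-3.4582 = -48.4148
  x_1 = -3.4866 - 0.05*-20.9196 = -2.4406
  y_1 = -3.4582 - 0.05*-48.4148 = -1.0375
Step 2: grad_x = 2*3*-2.4406 = -14.6437, grad_y = 2*7*-1.0375 = -14.5244
  x_2 = -2.4406 - 0.05*-14.6437 = -1.7084
  y_2 = -1.0375 - 0.05*-14.5244 = -0.3112
Step 3: grad_x = 2*3*-1.7084 = -10.2506, grad_y = 2*7*-0.3112 = -4.3573
  x_3 = -1.7084 - 0.05*-10.2506 = -1.1959
  y_3 = -0.3112 - 0.05*-4.3573 = -0.0934
Step 4: grad_x = 2*3*-1.1959 = -7.1754, grad_y = 2*7*-0.0934 = -1.3072
  x_4 = -1.1959 - 0.05*-7.1754 = -0.8371
  y_4 = -0.0934 - 0.05*-1.3072 = -0.028
f(-0.8371, -0.028) = 3*(-0.8371)^2 + 7*(-0.028)^2 = 2.1079


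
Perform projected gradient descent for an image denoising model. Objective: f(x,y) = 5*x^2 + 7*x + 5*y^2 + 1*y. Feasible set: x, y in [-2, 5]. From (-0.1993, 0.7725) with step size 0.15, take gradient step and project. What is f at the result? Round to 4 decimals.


Step 1: Compute gradient at (-0.1993, 0.7725).
grad_x = 2*5*-0.1993 + 7 = 5.007
grad_y = 2*5*0.7725 + 1 = 8.725
Step 2: Gradient step.
x_raw = -0.1993 - 0.15*5.007 = -0.9504
y_raw = 0.7725 - 0.15*8.725 = -0.5363
Step 3: Project onto [-2, 5].
x_proj = clip(-0.9504) = -0.9504
y_proj = clip(-0.5363) = -0.5363
Step 4: Evaluate f.
f(-0.9504, -0.5363) = -1.2351


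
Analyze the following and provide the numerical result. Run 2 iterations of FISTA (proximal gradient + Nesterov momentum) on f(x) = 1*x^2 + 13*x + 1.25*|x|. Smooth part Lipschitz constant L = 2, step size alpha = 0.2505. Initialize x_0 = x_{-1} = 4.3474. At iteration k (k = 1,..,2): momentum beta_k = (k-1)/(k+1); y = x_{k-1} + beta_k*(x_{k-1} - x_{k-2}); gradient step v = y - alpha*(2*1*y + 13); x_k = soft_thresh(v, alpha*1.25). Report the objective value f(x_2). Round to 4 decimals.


FISTA on f(x) = 1*x^2 + 13*x + 1.25*|x|
L = 2, alpha = 0.2505
Iteration 1: beta = 0.0, y = 4.3474 + 0.0*(4.3474 - 4.3474) = 4.3474
  grad(y) = 21.6948, v = y - alpha*grad = -1.0871
  prox(v) = soft_thresh(-1.0871, 0.3131) = -0.774
Iteration 2: beta = 0.3333, y = -0.774 + 0.3333*(-0.774 - 4.3474) = -2.4812
  grad(y) = 8.0377, v = y - alpha*grad = -4.4946
  prox(v) = soft_thresh(-4.4946, 0.3131) = -4.1815
f(x_2) = 1*(-4.1815)^2 + 13*(-4.1815) + 1.25*|-4.1815| = -31.6476


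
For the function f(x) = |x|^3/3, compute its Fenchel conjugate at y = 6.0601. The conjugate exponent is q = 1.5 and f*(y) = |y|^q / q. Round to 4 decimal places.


The conjugate exponent q satisfies 1/p + 1/q = 1.
p = 3, so q = 3/(3 - 1) = 1.5
|y|^q = 6.0601^1.5 = 14.9183
f*(6.0601) = 14.9183 / 1.5 = 9.9455


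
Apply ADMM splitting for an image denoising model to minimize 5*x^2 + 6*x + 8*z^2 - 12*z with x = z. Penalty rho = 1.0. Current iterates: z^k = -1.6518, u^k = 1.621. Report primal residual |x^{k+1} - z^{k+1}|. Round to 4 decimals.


ADMM iteration with rho = 1.0, z^k = -1.6518, u^k = 1.621
Step 1: x-update.
Minimize 5*x^2 + 6*x + (1.0/2)*(x + 1.6518 + 1.621)^2
FOC: (2*5 + 1.0)*x = -6 + 1.0*(-1.6518 - 1.621)
x^{k+1} = -0.843
Step 2: z-update.
Minimize 8*z^2 - 12*z + (1.0/2)*(-0.843 - z + 1.621)^2
FOC: (2*8 + 1.0)*z = 12 + 1.0*(-0.843 + 1.621)
z^{k+1} = 0.7516
Step 3: u-update.
u^{k+1} = 1.621 - 0.843 - 0.7516 = 0.0264
Step 4: Primal residual = |-0.843 - 0.7516| = 1.5946


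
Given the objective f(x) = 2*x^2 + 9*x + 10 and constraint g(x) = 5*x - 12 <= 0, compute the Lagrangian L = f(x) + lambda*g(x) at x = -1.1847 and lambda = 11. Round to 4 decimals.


Step 1: Evaluate f(x).
f(-1.1847) = 2*(-1.1847)^2 + 9*(-1.1847) + 10 = 2.1447
Step 2: Evaluate g(x).
g(-1.1847) = 5*-1.1847 - 12 = -17.9235
Step 3: Compute Lagrangian.
L = 2.1447 + 11*-17.9235 = -195.0138


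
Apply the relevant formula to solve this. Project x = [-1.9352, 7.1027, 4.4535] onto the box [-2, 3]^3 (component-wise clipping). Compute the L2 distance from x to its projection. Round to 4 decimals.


Project each component onto [-2, 3].
clip(-1.9352) = -1.9352, clip(7.1027) = 3.0, clip(4.4535) = 3.0
Projection = [-1.9352, 3.0, 3.0]
Squared diffs: [0.0, 16.8321, 2.1127]
Distance = sqrt(18.9448) = 4.3526


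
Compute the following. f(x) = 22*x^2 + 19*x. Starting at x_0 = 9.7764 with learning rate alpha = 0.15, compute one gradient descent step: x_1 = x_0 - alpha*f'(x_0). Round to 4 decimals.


We compute the gradient at x_0 and apply the update.
f'(x) = 44*x + 19
f'(9.7764) = 44*9.7764 + 19 = 449.1616
x_1 = 9.7764 - 0.15*449.1616 = -57.5978


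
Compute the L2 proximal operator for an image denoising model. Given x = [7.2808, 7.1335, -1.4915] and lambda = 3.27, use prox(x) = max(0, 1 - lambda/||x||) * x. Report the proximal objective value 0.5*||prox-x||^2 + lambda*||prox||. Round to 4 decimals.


Step 1: Compute ||x||.
||x|| = 10.3015
Step 2: Compute scaling factor.
scale = max(0, 1 - 3.27/10.3015) = 0.6826
Step 3: prox(x) = [4.9697, 4.8691, -1.0181]
||prox(x)|| = 7.0315
Step 4: Proximal objective.
0.5*||prox-x||^2 = 5.3465
lambda*||prox|| = 22.993
Total = 28.3395


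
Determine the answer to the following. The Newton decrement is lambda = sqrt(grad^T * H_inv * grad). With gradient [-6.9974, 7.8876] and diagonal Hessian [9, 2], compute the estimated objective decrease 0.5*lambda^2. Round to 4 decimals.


Step 1: H is diagonal, so H^(-1) * g = [-0.7775, 3.9438].
Step 2: g^T H^(-1) g = sum_i g_i^2 / H_ii
  = (-6.9974)^2/9 + (7.8876)^2/2
  = 5.4404 + 31.1071 = 36.5475
Step 3: Objective decrease = 0.5 * g^T H^(-1) g = 18.2738


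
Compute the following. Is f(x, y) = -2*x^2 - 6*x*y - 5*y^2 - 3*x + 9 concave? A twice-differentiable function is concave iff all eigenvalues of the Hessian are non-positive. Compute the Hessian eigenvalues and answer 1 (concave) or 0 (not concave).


The Hessian of f(x,y) = -2*x^2 - 6*x*y - 5*y^2 - 3*x + 9 is:
H = [[-4, -6], [-6, -10]]
Trace = -4 - 10 = -14
Determinant = -4*-10 - (-6)^2 = 4
Discriminant = (-14)^2 - 4*4 = 180.0
Eigenvalues: lambda_1 = -13.7082, lambda_2 = -0.2918
The function is concave.

1


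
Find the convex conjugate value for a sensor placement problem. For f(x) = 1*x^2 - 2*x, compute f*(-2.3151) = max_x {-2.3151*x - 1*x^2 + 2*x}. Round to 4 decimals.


f*(y) = sup_x {y*x - a*x^2 - b*x} = sup_x {(y-b)*x - a*x^2}
FOC: (y - b) - 2a*x = 0 => x* = (y - b)/(2a)
x* = (-2.3151 + 2)/(2*1) = -0.1576
f*(-2.3151) = (y-b)^2/(4a) = (-2.3151 + 2)^2/(4*1)
= 0.0993/4 = 0.0248


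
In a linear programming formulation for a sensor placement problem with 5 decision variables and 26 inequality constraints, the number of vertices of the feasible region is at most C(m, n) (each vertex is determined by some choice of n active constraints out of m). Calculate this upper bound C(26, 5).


Each vertex corresponds to some choice of n active constraints out of m, so the number of vertices is at most C(m, n) = m! / (n!(m-n)!).
m = 26, n = 5
Numerator: 26 * 25 * 24 * 23 * 22
Denominator: 5! = 120
C(26, 5) = 65780


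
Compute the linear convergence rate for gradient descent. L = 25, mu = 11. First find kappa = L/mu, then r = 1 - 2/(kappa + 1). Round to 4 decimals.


Step 1: Compute the condition number.
kappa = L/mu = 25/11 = 2.2727
Step 2: Compute the convergence rate.
r = 1 - 2/(kappa + 1) = 1 - 2*mu/(L + mu) = (L - mu)/(L + mu) = 14/36 = 0.3889


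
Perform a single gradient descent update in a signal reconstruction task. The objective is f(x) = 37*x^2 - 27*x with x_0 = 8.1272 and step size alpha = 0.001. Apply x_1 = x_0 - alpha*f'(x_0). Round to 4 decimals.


We compute the gradient at x_0 and apply the update.
f'(x) = 74*x - 27
f'(8.1272) = 74*8.1272 - 27 = 574.4128
x_1 = 8.1272 - 0.001*574.4128 = 7.5528


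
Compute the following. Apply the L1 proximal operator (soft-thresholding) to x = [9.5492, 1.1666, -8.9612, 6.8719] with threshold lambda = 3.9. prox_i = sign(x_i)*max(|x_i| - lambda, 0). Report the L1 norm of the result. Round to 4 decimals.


Soft-thresholding with lambda = 3.9:
prox(9.5492) = sign(9.5492)*max(|9.5492| - 3.9, 0) = 5.6492
prox(1.1666) = sign(1.1666)*max(|1.1666| - 3.9, 0) = 0.0
prox(-8.9612) = sign(-8.9612)*max(|-8.9612| - 3.9, 0) = -5.0612
prox(6.8719) = sign(6.8719)*max(|6.8719| - 3.9, 0) = 2.9719
prox(x) = [5.6492, 0.0, -5.0612, 2.9719]
||prox(x)||_1 = 5.6492 + 0.0 + 5.0612 + 2.9719 = 13.6823


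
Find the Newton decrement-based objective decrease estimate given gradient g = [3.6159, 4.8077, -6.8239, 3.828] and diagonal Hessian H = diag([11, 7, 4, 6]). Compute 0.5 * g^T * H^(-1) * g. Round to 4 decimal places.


Step 1: H is diagonal, so H^(-1) * g = [0.3287, 0.6868, -1.706, 0.638].
Step 2: g^T H^(-1) g = sum_i g_i^2 / H_ii
  = (3.6159)^2/11 + (4.8077)^2/7 + (-6.8239)^2/4 + (3.828)^2/6
  = 1.1886 + 3.302 + 11.6414 + 2.4423 = 18.5743
Step 3: Objective decrease = 0.5 * g^T H^(-1) g = 9.2871


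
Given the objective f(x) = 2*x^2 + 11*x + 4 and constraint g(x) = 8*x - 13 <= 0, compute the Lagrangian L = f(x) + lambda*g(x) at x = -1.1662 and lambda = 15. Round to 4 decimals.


Step 1: Evaluate f(x).
f(-1.1662) = 2*(-1.1662)^2 + 11*(-1.1662) + 4 = -6.1082
Step 2: Evaluate g(x).
g(-1.1662) = 8*-1.1662 - 13 = -22.3296
Step 3: Compute Lagrangian.
L = -6.1082 + 15*-22.3296 = -341.0522


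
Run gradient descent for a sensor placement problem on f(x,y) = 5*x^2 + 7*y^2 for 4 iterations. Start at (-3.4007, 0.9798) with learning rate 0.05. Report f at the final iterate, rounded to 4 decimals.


Gradient descent on f(x,y) = 5*x^2 + 7*y^2.
Starting point: (-3.4007, 0.9798), alpha = 0.05
Step 1: grad_x = 2*5*-3.4007 = -34.007, grad_y = 2*7*0.9798 = 13.7172
  x_1 = -3.4007 - 0.05*-34.007 = -1.7004
  y_1 = 0.9798 - 0.05*13.7172 = 0.2939
Step 2: grad_x = 2*5*-1.7004 = -17.0035, grad_y = 2*7*0.2939 = 4.1152
  x_2 = -1.7004 - 0.05*-17.0035 = -0.8502
  y_2 = 0.2939 - 0.05*4.1152 = 0.0882
Step 3: grad_x = 2*5*-0.8502 = -8.5018, grad_y = 2*7*0.0882 = 1.2345
  x_3 = -0.8502 - 0.05*-8.5018 = -0.4251
  y_3 = 0.0882 - 0.05*1.2345 = 0.0265
Step 4: grad_x = 2*5*-0.4251 = -4.2509, grad_y = 2*7*0.0265 = 0.3704
  x_4 = -0.4251 - 0.05*-4.2509 = -0.2125
  y_4 = 0.0265 - 0.05*0.3704 = 0.0079
f(-0.2125, 0.0079) = 5*(-0.2125)^2 + 7*0.0079^2 = 0.2263


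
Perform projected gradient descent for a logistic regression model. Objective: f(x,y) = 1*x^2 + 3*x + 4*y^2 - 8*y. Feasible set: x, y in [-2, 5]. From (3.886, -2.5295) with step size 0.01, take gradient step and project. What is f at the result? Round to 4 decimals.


Step 1: Compute gradient at (3.886, -2.5295).
grad_x = 2*1*3.886 + 3 = 10.772
grad_y = 2*4*-2.5295 - 8 = -28.236
Step 2: Gradient step.
x_raw = 3.886 - 0.01*10.772 = 3.7783
y_raw = -2.5295 - 0.01*-28.236 = -2.2471
Step 3: Project onto [-2, 5].
x_proj = clip(3.7783) = 3.7783
y_proj = clip(-2.2471) = -2.0
Step 4: Evaluate f.
f(3.7783, -2.0) = 57.6102


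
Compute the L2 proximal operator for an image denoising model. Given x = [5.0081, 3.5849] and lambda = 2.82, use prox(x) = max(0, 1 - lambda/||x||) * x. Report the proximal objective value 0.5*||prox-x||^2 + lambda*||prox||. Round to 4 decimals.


Step 1: Compute ||x||.
||x|| = 6.1589
Step 2: Compute scaling factor.
scale = max(0, 1 - 2.82/6.1589) = 0.5421
Step 3: prox(x) = [2.715, 1.9435]
||prox(x)|| = 3.3389
Step 4: Proximal objective.
0.5*||prox-x||^2 = 3.9762
lambda*||prox|| = 9.4157
Total = 13.392


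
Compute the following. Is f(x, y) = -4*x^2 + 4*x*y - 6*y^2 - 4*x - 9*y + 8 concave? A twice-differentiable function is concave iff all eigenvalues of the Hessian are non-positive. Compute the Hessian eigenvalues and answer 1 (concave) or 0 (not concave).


The Hessian of f(x,y) = -4*x^2 + 4*x*y - 6*y^2 - 4*x - 9*y + 8 is:
H = [[-8, 4], [4, -12]]
Trace = -8 - 12 = -20
Determinant = -8*-12 - (4)^2 = 80
Discriminant = (-20)^2 - 4*80 = 80.0
Eigenvalues: lambda_1 = -14.4721, lambda_2 = -5.5279
The function is concave.

1


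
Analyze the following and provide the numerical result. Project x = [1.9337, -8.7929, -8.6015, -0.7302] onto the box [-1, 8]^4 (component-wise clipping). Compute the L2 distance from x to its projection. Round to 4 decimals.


Project each component onto [-1, 8].
clip(1.9337) = 1.9337, clip(-8.7929) = -1.0, clip(-8.6015) = -1.0, clip(-0.7302) = -0.7302
Projection = [1.9337, -1.0, -1.0, -0.7302]
Squared diffs: [0.0, 60.7293, 57.7828, 0.0]
Distance = sqrt(118.5121) = 10.8863


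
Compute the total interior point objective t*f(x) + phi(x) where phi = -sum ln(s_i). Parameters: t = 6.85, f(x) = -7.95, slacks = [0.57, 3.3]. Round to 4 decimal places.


Step 1: Compute log-barrier.
ln values: [-0.5621, 1.1939]
phi = -(-0.5621 + 1.1939) = -0.6318
Step 2: Compute augmented objective.
t*f(x) = 6.85*-7.95 = -54.4575
Total = -54.4575 - 0.6318 = -55.0893


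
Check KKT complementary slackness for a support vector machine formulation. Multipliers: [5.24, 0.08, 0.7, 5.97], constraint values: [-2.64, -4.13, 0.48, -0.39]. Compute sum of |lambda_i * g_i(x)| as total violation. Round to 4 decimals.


KKT complementary slackness check:
lambda_1 * g_1 = 5.24 * -2.64 = -13.8336
lambda_2 * g_2 = 0.08 * -4.13 = -0.3304
lambda_3 * g_3 = 0.7 * 0.48 = 0.336
lambda_4 * g_4 = 5.97 * -0.39 = -2.3283
Total violation = 13.8336 + 0.3304 + 0.336 + 2.3283 = 16.8283


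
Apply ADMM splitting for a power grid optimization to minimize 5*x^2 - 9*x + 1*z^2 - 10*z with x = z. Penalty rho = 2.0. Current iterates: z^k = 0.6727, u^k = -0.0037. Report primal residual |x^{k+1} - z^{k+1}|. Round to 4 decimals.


ADMM iteration with rho = 2.0, z^k = 0.6727, u^k = -0.0037
Step 1: x-update.
Minimize 5*x^2 - 9*x + (2.0/2)*(x - 0.6727 - 0.0037)^2
FOC: (2*5 + 2.0)*x = 9 + 2.0*(0.6727 + 0.0037)
x^{k+1} = 0.8627
Step 2: z-update.
Minimize 1*z^2 - 10*z + (2.0/2)*(0.8627 - z - 0.0037)^2
FOC: (2*1 + 2.0)*z = 10 + 2.0*(0.8627 - 0.0037)
z^{k+1} = 2.9295
Step 3: u-update.
u^{k+1} = -0.0037 + 0.8627 - 2.9295 = -2.0705
Step 4: Primal residual = |0.8627 - 2.9295| = 2.0668


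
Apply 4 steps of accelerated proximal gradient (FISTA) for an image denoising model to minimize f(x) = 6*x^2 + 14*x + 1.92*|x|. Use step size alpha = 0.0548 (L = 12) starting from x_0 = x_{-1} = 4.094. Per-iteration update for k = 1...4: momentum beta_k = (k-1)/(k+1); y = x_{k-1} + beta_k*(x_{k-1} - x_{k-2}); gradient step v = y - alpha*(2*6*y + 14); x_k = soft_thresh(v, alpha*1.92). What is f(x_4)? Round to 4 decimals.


FISTA on f(x) = 6*x^2 + 14*x + 1.92*|x|
L = 12, alpha = 0.0548
Iteration 1: beta = 0.0, y = 4.094 + 0.0*(4.094 - 4.094) = 4.094
  grad(y) = 63.128, v = y - alpha*grad = 0.6346
  prox(v) = soft_thresh(0.6346, 0.1052) = 0.5294
Iteration 2: beta = 0.3333, y = 0.5294 + 0.3333*(0.5294 - 4.094) = -0.6588
  grad(y) = 6.0939, v = y - alpha*grad = -0.9928
  prox(v) = soft_thresh(-0.9928, 0.1052) = -0.8876
Iteration 3: beta = 0.5, y = -0.8876 + 0.5*(-0.8876 - 0.5294) = -1.596
  grad(y) = -5.1525, v = y - alpha*grad = -1.3137
  prox(v) = soft_thresh(-1.3137, 0.1052) = -1.2085
Iteration 4: beta = 0.6, y = -1.2085 + 0.6*(-1.2085 + 0.8876) = -1.401
  grad(y) = -2.8121, v = y - alpha*grad = -1.2469
  prox(v) = soft_thresh(-1.2469, 0.1052) = -1.1417
f(x_4) = 6*(-1.1417)^2 + 14*(-1.1417) + 1.92*|-1.1417| = -5.9709


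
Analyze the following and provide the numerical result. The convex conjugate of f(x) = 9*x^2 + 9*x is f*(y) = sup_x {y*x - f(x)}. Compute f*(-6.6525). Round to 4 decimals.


f*(y) = sup_x {y*x - a*x^2 - b*x} = sup_x {(y-b)*x - a*x^2}
FOC: (y - b) - 2a*x = 0 => x* = (y - b)/(2a)
x* = (-6.6525 - 9)/(2*9) = -0.8696
f*(-6.6525) = (y-b)^2/(4a) = (-6.6525 - 9)^2/(4*9)
= 245.0008/36 = 6.8056


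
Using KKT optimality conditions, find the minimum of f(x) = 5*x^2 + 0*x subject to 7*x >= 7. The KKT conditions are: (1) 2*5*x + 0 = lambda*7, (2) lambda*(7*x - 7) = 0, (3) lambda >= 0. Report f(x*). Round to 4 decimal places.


Step 1: Try lambda = 0 (constraint inactive).
x_unc = 0/(2*5) = 0.0
Check: 7*0.0 = 0.0 < 7 -- violated!
Step 2: Constraint must be active: 7*x = 7
x* = 7/7 = 1.0
lambda = (2*5*1.0 + 0)/7 = 1.4286
Step 3: Compute optimal value.
f(x*) = 5*1.0^2 + 0*1.0 = 5.0


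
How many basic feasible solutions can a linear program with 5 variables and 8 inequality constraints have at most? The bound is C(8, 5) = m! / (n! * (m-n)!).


Each vertex corresponds to some choice of n active constraints out of m, so the number of vertices is at most C(m, n) = m! / (n!(m-n)!).
m = 8, n = 5
Numerator: 8 * 7 * 6 * 5 * 4
Denominator: 5! = 120
C(8, 5) = 56


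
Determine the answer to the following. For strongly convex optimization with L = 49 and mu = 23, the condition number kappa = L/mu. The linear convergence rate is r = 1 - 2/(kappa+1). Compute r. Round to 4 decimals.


Step 1: Compute the condition number.
kappa = L/mu = 49/23 = 2.1304
Step 2: Compute the convergence rate.
r = 1 - 2/(kappa + 1) = 1 - 2*mu/(L + mu) = (L - mu)/(L + mu) = 26/72 = 0.3611


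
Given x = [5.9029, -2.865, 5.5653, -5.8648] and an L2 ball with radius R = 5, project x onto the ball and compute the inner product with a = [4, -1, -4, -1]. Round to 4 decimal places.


Step 1: Compute ||x|| (intermediates to 6 decimals).
||x|| = sqrt(5.9029^2 + (-2.865)^2 + 5.5653^2 + (-5.8648)^2) = 10.412536
Step 2: Project.
Since ||x|| > R, scale = R/||x|| = 5/10.412536 = 0.48019, proj(x) = scale * x
proj(x) = [2.834514, -1.375744, 2.672401, -2.816218]
Step 3: Dot product.
a^T * proj(x) = 4*2.834514 - 1*(-1.375744) - 4*2.672401 - 1*(-2.816218) = 4.8404


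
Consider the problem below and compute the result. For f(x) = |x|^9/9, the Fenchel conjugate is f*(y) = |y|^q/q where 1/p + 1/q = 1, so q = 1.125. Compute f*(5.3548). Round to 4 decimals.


The conjugate exponent q satisfies 1/p + 1/q = 1.
p = 9, so q = 9/(9 - 1) = 1.125
|y|^q = 5.3548^1.125 = 6.6044
f*(5.3548) = 6.6044 / 1.125 = 5.8706


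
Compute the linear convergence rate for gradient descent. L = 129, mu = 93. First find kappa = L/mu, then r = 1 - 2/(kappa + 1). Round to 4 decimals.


Step 1: Compute the condition number.
kappa = L/mu = 129/93 = 1.3871
Step 2: Compute the convergence rate.
r = 1 - 2/(kappa + 1) = 1 - 2*mu/(L + mu) = (L - mu)/(L + mu) = 36/222 = 0.1622


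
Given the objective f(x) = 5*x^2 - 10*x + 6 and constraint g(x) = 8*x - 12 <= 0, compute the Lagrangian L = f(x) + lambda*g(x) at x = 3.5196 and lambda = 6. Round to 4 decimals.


Step 1: Evaluate f(x).
f(3.5196) = 5*3.5196^2 - 10*3.5196 + 6 = 32.7419
Step 2: Evaluate g(x).
g(3.5196) = 8*3.5196 - 12 = 16.1568
Step 3: Compute Lagrangian.
L = 32.7419 + 6*16.1568 = 129.6827


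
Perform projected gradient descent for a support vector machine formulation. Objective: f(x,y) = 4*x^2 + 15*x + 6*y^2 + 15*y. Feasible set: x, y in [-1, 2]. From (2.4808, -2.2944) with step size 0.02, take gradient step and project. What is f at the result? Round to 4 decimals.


Step 1: Compute gradient at (2.4808, -2.2944).
grad_x = 2*4*2.4808 + 15 = 34.8464
grad_y = 2*6*-2.2944 + 15 = -12.5328
Step 2: Gradient step.
x_raw = 2.4808 - 0.02*34.8464 = 1.7839
y_raw = -2.2944 - 0.02*-12.5328 = -2.0437
Step 3: Project onto [-1, 2].
x_proj = clip(1.7839) = 1.7839
y_proj = clip(-2.0437) = -1.0
Step 4: Evaluate f.
f(1.7839, -1.0) = 30.4869


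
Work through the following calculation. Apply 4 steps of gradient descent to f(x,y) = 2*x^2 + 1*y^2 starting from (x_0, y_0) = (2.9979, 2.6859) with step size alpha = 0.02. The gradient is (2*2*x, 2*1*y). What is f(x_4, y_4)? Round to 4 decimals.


Gradient descent on f(x,y) = 2*x^2 + 1*y^2.
Starting point: (2.9979, 2.6859), alpha = 0.02
Step 1: grad_x = 2*2*2.9979 = 11.9916, grad_y = 2*1*2.6859 = 5.3718
  x_1 = 2.9979 - 0.02*11.9916 = 2.7581
  y_1 = 2.6859 - 0.02*5.3718 = 2.5785
Step 2: grad_x = 2*2*2.7581 = 11.0323, grad_y = 2*1*2.5785 = 5.1569
  x_2 = 2.7581 - 0.02*11.0323 = 2.5374
  y_2 = 2.5785 - 0.02*5.1569 = 2.4753
Step 3: grad_x = 2*2*2.5374 = 10.1497, grad_y = 2*1*2.4753 = 4.9507
  x_3 = 2.5374 - 0.02*10.1497 = 2.3344
  y_3 = 2.4753 - 0.02*4.9507 = 2.3763
Step 4: grad_x = 2*2*2.3344 = 9.3377, grad_y = 2*1*2.3763 = 4.7526
  x_4 = 2.3344 - 0.02*9.3377 = 2.1477
  y_4 = 2.3763 - 0.02*4.7526 = 2.2813
f(2.1477, 2.2813) = 2*2.1477^2 + 1*2.2813^2 = 14.4292


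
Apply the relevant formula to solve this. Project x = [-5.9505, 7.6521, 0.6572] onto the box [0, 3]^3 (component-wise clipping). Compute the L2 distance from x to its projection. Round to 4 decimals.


Project each component onto [0, 3].
clip(-5.9505) = 0.0, clip(7.6521) = 3.0, clip(0.6572) = 0.6572
Projection = [0.0, 3.0, 0.6572]
Squared diffs: [35.4085, 21.642, 0.0]
Distance = sqrt(57.0505) = 7.5532


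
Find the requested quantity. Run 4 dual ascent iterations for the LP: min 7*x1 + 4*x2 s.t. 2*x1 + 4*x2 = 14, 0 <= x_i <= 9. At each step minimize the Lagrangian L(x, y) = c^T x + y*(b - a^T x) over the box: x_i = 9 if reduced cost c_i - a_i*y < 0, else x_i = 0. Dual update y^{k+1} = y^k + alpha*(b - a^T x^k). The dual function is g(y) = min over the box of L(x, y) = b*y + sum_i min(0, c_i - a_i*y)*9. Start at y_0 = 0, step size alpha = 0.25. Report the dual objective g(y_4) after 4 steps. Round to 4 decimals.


Dual ascent for LP: min 7*x1 + 4*x2, 2*x1 + 4*x2 = 14, 0 <= x_i <= 9
Step 1: y^k = 0.0, reduced costs: (7.0, 4.0)
  x^k = (0.0, 0.0), subgradient = b - a^T x = 14.0
  y^{k+1} = 0.0 + 0.25*14.0 = 3.5
Step 2: y^k = 3.5, reduced costs: (0.0, -10.0)
  x^k = (0.0, 9.0), subgradient = b - a^T x = -22.0
  y^{k+1} = 3.5 + 0.25*-22.0 = -2.0
Step 3: y^k = -2.0, reduced costs: (11.0, 12.0)
  x^k = (0.0, 0.0), subgradient = b - a^T x = 14.0
  y^{k+1} = -2.0 + 0.25*14.0 = 1.5
Step 4: y^k = 1.5, reduced costs: (4.0, -2.0)
  x^k = (0.0, 9.0), subgradient = b - a^T x = -22.0
  y^{k+1} = 1.5 + 0.25*-22.0 = -4.0
Dual objective at y_4 = -4.0: reduced costs (15.0, 20.0), box minimizer x = (0.0, 0.0)
g(y_4) = b*y + (c1 - a1*y)*x1 + (c2 - a2*y)*x2 = 14*(-4.0) + 15.0*0.0 + 20.0*0.0 = -56.0 + 0.0 + 0.0 = -56.0


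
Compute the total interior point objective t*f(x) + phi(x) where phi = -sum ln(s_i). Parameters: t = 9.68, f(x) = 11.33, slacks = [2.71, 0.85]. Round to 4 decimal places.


Step 1: Compute log-barrier.
ln values: [0.9969, -0.1625]
phi = -(0.9969 - 0.1625) = -0.8344
Step 2: Compute augmented objective.
t*f(x) = 9.68*11.33 = 109.6744
Total = 109.6744 - 0.8344 = 108.84


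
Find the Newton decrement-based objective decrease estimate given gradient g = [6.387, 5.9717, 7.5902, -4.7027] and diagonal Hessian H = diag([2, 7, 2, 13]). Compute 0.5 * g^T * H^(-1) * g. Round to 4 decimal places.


Step 1: H is diagonal, so H^(-1) * g = [3.1935, 0.8531, 3.7951, -0.3617].
Step 2: g^T H^(-1) g = sum_i g_i^2 / H_ii
  = (6.387)^2/2 + (5.9717)^2/7 + (7.5902)^2/2 + (-4.7027)^2/13
  = 20.3969 + 5.0945 + 28.8056 + 1.7012 = 55.9981
Step 3: Objective decrease = 0.5 * g^T H^(-1) g = 27.999


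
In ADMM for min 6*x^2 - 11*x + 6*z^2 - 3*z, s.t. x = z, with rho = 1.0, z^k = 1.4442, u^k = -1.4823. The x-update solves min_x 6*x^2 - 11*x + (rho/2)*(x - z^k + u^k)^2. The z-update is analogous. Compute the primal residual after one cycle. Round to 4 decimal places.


ADMM iteration with rho = 1.0, z^k = 1.4442, u^k = -1.4823
Step 1: x-update.
Minimize 6*x^2 - 11*x + (1.0/2)*(x - 1.4442 - 1.4823)^2
FOC: (2*6 + 1.0)*x = 11 + 1.0*(1.4442 + 1.4823)
x^{k+1} = 1.0713
Step 2: z-update.
Minimize 6*z^2 - 3*z + (1.0/2)*(1.0713 - z - 1.4823)^2
FOC: (2*6 + 1.0)*z = 3 + 1.0*(1.0713 - 1.4823)
z^{k+1} = 0.1992
Step 3: u-update.
u^{k+1} = -1.4823 + 1.0713 - 0.1992 = -0.6102
Step 4: Primal residual = |1.0713 - 0.1992| = 0.8721


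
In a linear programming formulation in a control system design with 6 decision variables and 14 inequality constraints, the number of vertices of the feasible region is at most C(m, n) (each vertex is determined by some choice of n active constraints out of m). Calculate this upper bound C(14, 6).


Each vertex corresponds to some choice of n active constraints out of m, so the number of vertices is at most C(m, n) = m! / (n!(m-n)!).
m = 14, n = 6
Numerator: 14 * 13 * 12 * 11 * 10 * 9
Denominator: 6! = 720
C(14, 6) = 3003


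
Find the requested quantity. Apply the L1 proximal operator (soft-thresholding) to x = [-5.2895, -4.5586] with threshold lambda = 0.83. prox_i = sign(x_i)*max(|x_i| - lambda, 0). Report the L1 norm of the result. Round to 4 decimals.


Soft-thresholding with lambda = 0.83:
prox(-5.2895) = sign(-5.2895)*max(|-5.2895| - 0.83, 0) = -4.4595
prox(-4.5586) = sign(-4.5586)*max(|-4.5586| - 0.83, 0) = -3.7286
prox(x) = [-4.4595, -3.7286]
||prox(x)||_1 = 4.4595 + 3.7286 = 8.1881


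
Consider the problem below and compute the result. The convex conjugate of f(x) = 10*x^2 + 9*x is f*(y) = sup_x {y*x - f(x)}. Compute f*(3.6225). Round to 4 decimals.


f*(y) = sup_x {y*x - a*x^2 - b*x} = sup_x {(y-b)*x - a*x^2}
FOC: (y - b) - 2a*x = 0 => x* = (y - b)/(2a)
x* = (3.6225 - 9)/(2*10) = -0.2689
f*(3.6225) = (y-b)^2/(4a) = (3.6225 - 9)^2/(4*10)
= 28.9175/40 = 0.7229


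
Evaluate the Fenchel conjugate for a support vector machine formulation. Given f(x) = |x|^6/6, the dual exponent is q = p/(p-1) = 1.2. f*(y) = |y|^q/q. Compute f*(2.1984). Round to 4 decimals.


The conjugate exponent q satisfies 1/p + 1/q = 1.
p = 6, so q = 6/(6 - 1) = 1.2
|y|^q = 2.1984^1.2 = 2.5735
f*(2.1984) = 2.5735 / 1.2 = 2.1446


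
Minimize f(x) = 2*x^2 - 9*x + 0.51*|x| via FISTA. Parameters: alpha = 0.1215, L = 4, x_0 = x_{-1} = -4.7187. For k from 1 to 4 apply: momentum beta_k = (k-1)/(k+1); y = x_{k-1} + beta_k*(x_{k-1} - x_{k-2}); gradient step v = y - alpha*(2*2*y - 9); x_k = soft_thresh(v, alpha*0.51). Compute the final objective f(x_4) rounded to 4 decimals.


FISTA on f(x) = 2*x^2 - 9*x + 0.51*|x|
L = 4, alpha = 0.1215
Iteration 1: beta = 0.0, y = -4.7187 + 0.0*(-4.7187 + 4.7187) = -4.7187
  grad(y) = -27.8748, v = y - alpha*grad = -1.3319
  prox(v) = soft_thresh(-1.3319, 0.062) = -1.2699
Iteration 2: beta = 0.3333, y = -1.2699 + 0.3333*(-1.2699 + 4.7187) = -0.1204
  grad(y) = -9.4814, v = y - alpha*grad = 1.0316
  prox(v) = soft_thresh(1.0316, 0.062) = 0.9697
Iteration 3: beta = 0.5, y = 0.9697 + 0.5*(0.9697 + 1.2699) = 2.0895
  grad(y) = -0.6421, v = y - alpha*grad = 2.1675
  prox(v) = soft_thresh(2.1675, 0.062) = 2.1055
Iteration 4: beta = 0.6, y = 2.1055 + 0.6*(2.1055 - 0.9697) = 2.787
  grad(y) = 2.1482, v = y - alpha*grad = 2.526
  prox(v) = soft_thresh(2.526, 0.062) = 2.4641
f(x_4) = 2*2.4641^2 - 9*2.4641 + 0.51*|2.4641| = -8.7767
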